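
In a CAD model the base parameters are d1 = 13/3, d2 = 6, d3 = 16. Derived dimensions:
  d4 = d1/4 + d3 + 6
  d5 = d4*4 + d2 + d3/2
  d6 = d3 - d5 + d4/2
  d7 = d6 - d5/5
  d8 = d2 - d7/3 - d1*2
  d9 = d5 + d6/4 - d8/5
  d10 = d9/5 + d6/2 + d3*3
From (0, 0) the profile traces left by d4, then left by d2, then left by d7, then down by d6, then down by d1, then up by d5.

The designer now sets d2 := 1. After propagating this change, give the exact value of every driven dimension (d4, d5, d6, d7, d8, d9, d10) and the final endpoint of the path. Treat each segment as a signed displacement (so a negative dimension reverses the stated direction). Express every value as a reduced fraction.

Apply edit: d2 := 1
  d4 = d1/4 + d3 + 6 = 277/12
  d5 = d4*4 + d2 + d3/2 = 304/3
  d6 = d3 - d5 + d4/2 = -1771/24
  d7 = d6 - d5/5 = -11287/120
  d8 = d2 - d7/3 - d1*2 = 8527/360
  d9 = d5 + d6/4 - d8/5 = 562667/7200
  d10 = d9/5 + d6/2 + d3*3 = 962417/36000
Walk from origin (0, 0):
  seg 1: left by d4 = 277/12 → (-277/12, 0)
  seg 2: left by d2 = 1 → (-289/12, 0)
  seg 3: left by d7 = -11287/120 → (2799/40, 0)
  seg 4: down by d6 = -1771/24 → (2799/40, 1771/24)
  seg 5: down by d1 = 13/3 → (2799/40, 1667/24)
  seg 6: up by d5 = 304/3 → (2799/40, 4099/24)

d4 = 277/12
d5 = 304/3
d6 = -1771/24
d7 = -11287/120
d8 = 8527/360
d9 = 562667/7200
d10 = 962417/36000
endpoint = (2799/40, 4099/24)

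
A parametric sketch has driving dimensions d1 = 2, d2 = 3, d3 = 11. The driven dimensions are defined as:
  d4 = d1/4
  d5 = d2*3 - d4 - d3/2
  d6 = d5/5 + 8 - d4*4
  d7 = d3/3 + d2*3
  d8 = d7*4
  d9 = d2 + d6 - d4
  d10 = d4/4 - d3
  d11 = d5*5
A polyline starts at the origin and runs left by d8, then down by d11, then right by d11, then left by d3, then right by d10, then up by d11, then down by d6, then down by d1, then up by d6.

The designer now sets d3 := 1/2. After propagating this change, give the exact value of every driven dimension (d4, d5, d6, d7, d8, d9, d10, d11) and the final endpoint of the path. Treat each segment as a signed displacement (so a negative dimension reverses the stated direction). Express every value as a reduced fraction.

Apply edit: d3 := 1/2
  d4 = d1/4 = 1/2
  d5 = d2*3 - d4 - d3/2 = 33/4
  d6 = d5/5 + 8 - d4*4 = 153/20
  d7 = d3/3 + d2*3 = 55/6
  d8 = d7*4 = 110/3
  d9 = d2 + d6 - d4 = 203/20
  d10 = d4/4 - d3 = -3/8
  d11 = d5*5 = 165/4
Walk from origin (0, 0):
  seg 1: left by d8 = 110/3 → (-110/3, 0)
  seg 2: down by d11 = 165/4 → (-110/3, -165/4)
  seg 3: right by d11 = 165/4 → (55/12, -165/4)
  seg 4: left by d3 = 1/2 → (49/12, -165/4)
  seg 5: right by d10 = -3/8 → (89/24, -165/4)
  seg 6: up by d11 = 165/4 → (89/24, 0)
  seg 7: down by d6 = 153/20 → (89/24, -153/20)
  seg 8: down by d1 = 2 → (89/24, -193/20)
  seg 9: up by d6 = 153/20 → (89/24, -2)

d4 = 1/2
d5 = 33/4
d6 = 153/20
d7 = 55/6
d8 = 110/3
d9 = 203/20
d10 = -3/8
d11 = 165/4
endpoint = (89/24, -2)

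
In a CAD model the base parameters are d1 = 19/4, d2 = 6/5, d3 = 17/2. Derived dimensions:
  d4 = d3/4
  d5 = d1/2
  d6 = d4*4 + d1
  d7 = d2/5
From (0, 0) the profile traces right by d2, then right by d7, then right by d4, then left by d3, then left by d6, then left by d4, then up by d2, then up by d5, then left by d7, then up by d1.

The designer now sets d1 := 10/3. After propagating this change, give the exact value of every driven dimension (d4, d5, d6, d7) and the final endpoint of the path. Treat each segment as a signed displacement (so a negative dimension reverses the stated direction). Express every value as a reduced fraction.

d4 = 17/8
d5 = 5/3
d6 = 71/6
d7 = 6/25
endpoint = (-287/15, 31/5)

Apply edit: d1 := 10/3
  d4 = d3/4 = 17/8
  d5 = d1/2 = 5/3
  d6 = d4*4 + d1 = 71/6
  d7 = d2/5 = 6/25
Walk from origin (0, 0):
  seg 1: right by d2 = 6/5 → (6/5, 0)
  seg 2: right by d7 = 6/25 → (36/25, 0)
  seg 3: right by d4 = 17/8 → (713/200, 0)
  seg 4: left by d3 = 17/2 → (-987/200, 0)
  seg 5: left by d6 = 71/6 → (-10061/600, 0)
  seg 6: left by d4 = 17/8 → (-1417/75, 0)
  seg 7: up by d2 = 6/5 → (-1417/75, 6/5)
  seg 8: up by d5 = 5/3 → (-1417/75, 43/15)
  seg 9: left by d7 = 6/25 → (-287/15, 43/15)
  seg 10: up by d1 = 10/3 → (-287/15, 31/5)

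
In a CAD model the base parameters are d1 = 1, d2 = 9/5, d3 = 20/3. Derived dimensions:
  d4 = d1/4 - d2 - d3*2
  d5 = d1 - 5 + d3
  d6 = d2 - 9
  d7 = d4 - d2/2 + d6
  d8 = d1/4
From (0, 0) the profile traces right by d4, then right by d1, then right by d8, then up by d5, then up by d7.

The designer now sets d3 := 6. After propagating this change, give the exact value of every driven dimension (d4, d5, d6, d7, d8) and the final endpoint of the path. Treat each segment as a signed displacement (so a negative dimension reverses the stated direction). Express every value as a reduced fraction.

Apply edit: d3 := 6
  d4 = d1/4 - d2 - d3*2 = -271/20
  d5 = d1 - 5 + d3 = 2
  d6 = d2 - 9 = -36/5
  d7 = d4 - d2/2 + d6 = -433/20
  d8 = d1/4 = 1/4
Walk from origin (0, 0):
  seg 1: right by d4 = -271/20 → (-271/20, 0)
  seg 2: right by d1 = 1 → (-251/20, 0)
  seg 3: right by d8 = 1/4 → (-123/10, 0)
  seg 4: up by d5 = 2 → (-123/10, 2)
  seg 5: up by d7 = -433/20 → (-123/10, -393/20)

d4 = -271/20
d5 = 2
d6 = -36/5
d7 = -433/20
d8 = 1/4
endpoint = (-123/10, -393/20)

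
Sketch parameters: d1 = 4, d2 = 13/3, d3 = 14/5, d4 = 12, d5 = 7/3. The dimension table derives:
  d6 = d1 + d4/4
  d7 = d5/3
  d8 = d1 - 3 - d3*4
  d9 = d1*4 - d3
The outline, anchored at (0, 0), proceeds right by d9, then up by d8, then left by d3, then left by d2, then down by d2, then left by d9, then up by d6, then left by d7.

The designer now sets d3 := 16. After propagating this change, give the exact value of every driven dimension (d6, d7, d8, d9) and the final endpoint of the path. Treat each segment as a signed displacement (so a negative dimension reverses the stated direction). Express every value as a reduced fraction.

Apply edit: d3 := 16
  d6 = d1 + d4/4 = 7
  d7 = d5/3 = 7/9
  d8 = d1 - 3 - d3*4 = -63
  d9 = d1*4 - d3 = 0
Walk from origin (0, 0):
  seg 1: right by d9 = 0 → (0, 0)
  seg 2: up by d8 = -63 → (0, -63)
  seg 3: left by d3 = 16 → (-16, -63)
  seg 4: left by d2 = 13/3 → (-61/3, -63)
  seg 5: down by d2 = 13/3 → (-61/3, -202/3)
  seg 6: left by d9 = 0 → (-61/3, -202/3)
  seg 7: up by d6 = 7 → (-61/3, -181/3)
  seg 8: left by d7 = 7/9 → (-190/9, -181/3)

d6 = 7
d7 = 7/9
d8 = -63
d9 = 0
endpoint = (-190/9, -181/3)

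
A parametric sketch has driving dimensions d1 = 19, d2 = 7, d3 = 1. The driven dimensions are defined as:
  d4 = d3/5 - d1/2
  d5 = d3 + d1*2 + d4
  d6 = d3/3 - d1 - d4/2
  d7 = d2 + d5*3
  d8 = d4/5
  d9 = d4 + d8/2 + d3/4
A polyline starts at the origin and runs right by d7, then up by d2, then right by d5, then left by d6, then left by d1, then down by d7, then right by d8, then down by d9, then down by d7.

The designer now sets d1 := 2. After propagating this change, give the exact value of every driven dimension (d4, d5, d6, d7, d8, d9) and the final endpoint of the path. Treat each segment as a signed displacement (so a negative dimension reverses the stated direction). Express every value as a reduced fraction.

Apply edit: d1 := 2
  d4 = d3/5 - d1/2 = -4/5
  d5 = d3 + d1*2 + d4 = 21/5
  d6 = d3/3 - d1 - d4/2 = -19/15
  d7 = d2 + d5*3 = 98/5
  d8 = d4/5 = -4/25
  d9 = d4 + d8/2 + d3/4 = -63/100
Walk from origin (0, 0):
  seg 1: right by d7 = 98/5 → (98/5, 0)
  seg 2: up by d2 = 7 → (98/5, 7)
  seg 3: right by d5 = 21/5 → (119/5, 7)
  seg 4: left by d6 = -19/15 → (376/15, 7)
  seg 5: left by d1 = 2 → (346/15, 7)
  seg 6: down by d7 = 98/5 → (346/15, -63/5)
  seg 7: right by d8 = -4/25 → (1718/75, -63/5)
  seg 8: down by d9 = -63/100 → (1718/75, -1197/100)
  seg 9: down by d7 = 98/5 → (1718/75, -3157/100)

d4 = -4/5
d5 = 21/5
d6 = -19/15
d7 = 98/5
d8 = -4/25
d9 = -63/100
endpoint = (1718/75, -3157/100)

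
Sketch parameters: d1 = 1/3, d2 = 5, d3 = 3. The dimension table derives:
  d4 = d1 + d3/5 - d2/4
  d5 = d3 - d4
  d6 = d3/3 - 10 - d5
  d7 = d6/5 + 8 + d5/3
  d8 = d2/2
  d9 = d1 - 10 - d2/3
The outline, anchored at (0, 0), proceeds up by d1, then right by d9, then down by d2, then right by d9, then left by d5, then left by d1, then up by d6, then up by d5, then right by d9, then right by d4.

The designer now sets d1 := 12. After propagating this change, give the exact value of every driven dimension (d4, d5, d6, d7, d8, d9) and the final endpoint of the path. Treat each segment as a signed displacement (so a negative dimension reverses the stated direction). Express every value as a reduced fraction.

d4 = 227/20
d5 = -167/20
d6 = -13/20
d7 = 763/150
d8 = 5/2
d9 = 1/3
endpoint = (87/10, -2)

Apply edit: d1 := 12
  d4 = d1 + d3/5 - d2/4 = 227/20
  d5 = d3 - d4 = -167/20
  d6 = d3/3 - 10 - d5 = -13/20
  d7 = d6/5 + 8 + d5/3 = 763/150
  d8 = d2/2 = 5/2
  d9 = d1 - 10 - d2/3 = 1/3
Walk from origin (0, 0):
  seg 1: up by d1 = 12 → (0, 12)
  seg 2: right by d9 = 1/3 → (1/3, 12)
  seg 3: down by d2 = 5 → (1/3, 7)
  seg 4: right by d9 = 1/3 → (2/3, 7)
  seg 5: left by d5 = -167/20 → (541/60, 7)
  seg 6: left by d1 = 12 → (-179/60, 7)
  seg 7: up by d6 = -13/20 → (-179/60, 127/20)
  seg 8: up by d5 = -167/20 → (-179/60, -2)
  seg 9: right by d9 = 1/3 → (-53/20, -2)
  seg 10: right by d4 = 227/20 → (87/10, -2)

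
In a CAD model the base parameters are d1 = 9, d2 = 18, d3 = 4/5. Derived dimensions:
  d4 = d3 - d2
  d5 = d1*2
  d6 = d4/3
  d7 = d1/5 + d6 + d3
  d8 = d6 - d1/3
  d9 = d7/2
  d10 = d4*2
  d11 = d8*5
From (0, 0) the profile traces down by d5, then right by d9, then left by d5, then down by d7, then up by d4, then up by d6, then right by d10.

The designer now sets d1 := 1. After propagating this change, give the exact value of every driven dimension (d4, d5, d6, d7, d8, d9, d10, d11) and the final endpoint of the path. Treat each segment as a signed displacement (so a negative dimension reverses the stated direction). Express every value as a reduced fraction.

d4 = -86/5
d5 = 2
d6 = -86/15
d7 = -71/15
d8 = -91/15
d9 = -71/30
d10 = -172/5
d11 = -91/3
endpoint = (-1163/30, -101/5)

Apply edit: d1 := 1
  d4 = d3 - d2 = -86/5
  d5 = d1*2 = 2
  d6 = d4/3 = -86/15
  d7 = d1/5 + d6 + d3 = -71/15
  d8 = d6 - d1/3 = -91/15
  d9 = d7/2 = -71/30
  d10 = d4*2 = -172/5
  d11 = d8*5 = -91/3
Walk from origin (0, 0):
  seg 1: down by d5 = 2 → (0, -2)
  seg 2: right by d9 = -71/30 → (-71/30, -2)
  seg 3: left by d5 = 2 → (-131/30, -2)
  seg 4: down by d7 = -71/15 → (-131/30, 41/15)
  seg 5: up by d4 = -86/5 → (-131/30, -217/15)
  seg 6: up by d6 = -86/15 → (-131/30, -101/5)
  seg 7: right by d10 = -172/5 → (-1163/30, -101/5)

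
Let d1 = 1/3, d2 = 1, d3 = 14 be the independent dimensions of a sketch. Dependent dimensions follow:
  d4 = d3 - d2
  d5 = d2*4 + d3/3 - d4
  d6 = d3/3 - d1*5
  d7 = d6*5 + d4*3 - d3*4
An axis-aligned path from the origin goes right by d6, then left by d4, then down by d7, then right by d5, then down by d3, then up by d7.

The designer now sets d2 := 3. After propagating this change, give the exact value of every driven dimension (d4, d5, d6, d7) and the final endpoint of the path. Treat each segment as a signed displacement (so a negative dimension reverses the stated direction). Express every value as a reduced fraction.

Apply edit: d2 := 3
  d4 = d3 - d2 = 11
  d5 = d2*4 + d3/3 - d4 = 17/3
  d6 = d3/3 - d1*5 = 3
  d7 = d6*5 + d4*3 - d3*4 = -8
Walk from origin (0, 0):
  seg 1: right by d6 = 3 → (3, 0)
  seg 2: left by d4 = 11 → (-8, 0)
  seg 3: down by d7 = -8 → (-8, 8)
  seg 4: right by d5 = 17/3 → (-7/3, 8)
  seg 5: down by d3 = 14 → (-7/3, -6)
  seg 6: up by d7 = -8 → (-7/3, -14)

d4 = 11
d5 = 17/3
d6 = 3
d7 = -8
endpoint = (-7/3, -14)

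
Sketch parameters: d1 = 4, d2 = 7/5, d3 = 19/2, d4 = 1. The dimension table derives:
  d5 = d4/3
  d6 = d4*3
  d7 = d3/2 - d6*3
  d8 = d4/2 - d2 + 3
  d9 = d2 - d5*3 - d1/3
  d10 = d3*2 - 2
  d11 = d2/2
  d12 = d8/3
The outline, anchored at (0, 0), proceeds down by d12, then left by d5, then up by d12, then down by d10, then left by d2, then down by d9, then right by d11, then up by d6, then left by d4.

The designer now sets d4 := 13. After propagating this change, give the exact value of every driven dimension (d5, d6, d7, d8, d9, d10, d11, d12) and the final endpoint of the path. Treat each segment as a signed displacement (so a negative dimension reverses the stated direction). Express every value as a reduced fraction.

Apply edit: d4 := 13
  d5 = d4/3 = 13/3
  d6 = d4*3 = 39
  d7 = d3/2 - d6*3 = -449/4
  d8 = d4/2 - d2 + 3 = 81/10
  d9 = d2 - d5*3 - d1/3 = -194/15
  d10 = d3*2 - 2 = 17
  d11 = d2/2 = 7/10
  d12 = d8/3 = 27/10
Walk from origin (0, 0):
  seg 1: down by d12 = 27/10 → (0, -27/10)
  seg 2: left by d5 = 13/3 → (-13/3, -27/10)
  seg 3: up by d12 = 27/10 → (-13/3, 0)
  seg 4: down by d10 = 17 → (-13/3, -17)
  seg 5: left by d2 = 7/5 → (-86/15, -17)
  seg 6: down by d9 = -194/15 → (-86/15, -61/15)
  seg 7: right by d11 = 7/10 → (-151/30, -61/15)
  seg 8: up by d6 = 39 → (-151/30, 524/15)
  seg 9: left by d4 = 13 → (-541/30, 524/15)

d5 = 13/3
d6 = 39
d7 = -449/4
d8 = 81/10
d9 = -194/15
d10 = 17
d11 = 7/10
d12 = 27/10
endpoint = (-541/30, 524/15)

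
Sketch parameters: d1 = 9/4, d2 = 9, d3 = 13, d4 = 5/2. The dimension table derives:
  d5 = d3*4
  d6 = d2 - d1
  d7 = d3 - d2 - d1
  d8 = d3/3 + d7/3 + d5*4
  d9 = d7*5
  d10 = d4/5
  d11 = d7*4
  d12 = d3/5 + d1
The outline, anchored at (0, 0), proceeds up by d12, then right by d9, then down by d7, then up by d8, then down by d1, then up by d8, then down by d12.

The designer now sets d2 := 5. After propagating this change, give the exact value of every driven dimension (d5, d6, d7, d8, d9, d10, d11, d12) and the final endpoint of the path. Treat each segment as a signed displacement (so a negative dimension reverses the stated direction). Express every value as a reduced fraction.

Apply edit: d2 := 5
  d5 = d3*4 = 52
  d6 = d2 - d1 = 11/4
  d7 = d3 - d2 - d1 = 23/4
  d8 = d3/3 + d7/3 + d5*4 = 857/4
  d9 = d7*5 = 115/4
  d10 = d4/5 = 1/2
  d11 = d7*4 = 23
  d12 = d3/5 + d1 = 97/20
Walk from origin (0, 0):
  seg 1: up by d12 = 97/20 → (0, 97/20)
  seg 2: right by d9 = 115/4 → (115/4, 97/20)
  seg 3: down by d7 = 23/4 → (115/4, -9/10)
  seg 4: up by d8 = 857/4 → (115/4, 4267/20)
  seg 5: down by d1 = 9/4 → (115/4, 2111/10)
  seg 6: up by d8 = 857/4 → (115/4, 8507/20)
  seg 7: down by d12 = 97/20 → (115/4, 841/2)

d5 = 52
d6 = 11/4
d7 = 23/4
d8 = 857/4
d9 = 115/4
d10 = 1/2
d11 = 23
d12 = 97/20
endpoint = (115/4, 841/2)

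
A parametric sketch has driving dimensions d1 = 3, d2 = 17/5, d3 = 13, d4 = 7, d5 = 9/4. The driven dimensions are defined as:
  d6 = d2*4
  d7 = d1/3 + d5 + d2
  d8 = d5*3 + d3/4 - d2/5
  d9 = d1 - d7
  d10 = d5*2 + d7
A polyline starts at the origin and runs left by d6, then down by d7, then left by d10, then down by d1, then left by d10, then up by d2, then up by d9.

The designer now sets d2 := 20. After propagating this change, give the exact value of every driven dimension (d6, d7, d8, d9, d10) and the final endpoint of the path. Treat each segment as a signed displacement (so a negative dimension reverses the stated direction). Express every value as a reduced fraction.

Apply edit: d2 := 20
  d6 = d2*4 = 80
  d7 = d1/3 + d5 + d2 = 93/4
  d8 = d5*3 + d3/4 - d2/5 = 6
  d9 = d1 - d7 = -81/4
  d10 = d5*2 + d7 = 111/4
Walk from origin (0, 0):
  seg 1: left by d6 = 80 → (-80, 0)
  seg 2: down by d7 = 93/4 → (-80, -93/4)
  seg 3: left by d10 = 111/4 → (-431/4, -93/4)
  seg 4: down by d1 = 3 → (-431/4, -105/4)
  seg 5: left by d10 = 111/4 → (-271/2, -105/4)
  seg 6: up by d2 = 20 → (-271/2, -25/4)
  seg 7: up by d9 = -81/4 → (-271/2, -53/2)

d6 = 80
d7 = 93/4
d8 = 6
d9 = -81/4
d10 = 111/4
endpoint = (-271/2, -53/2)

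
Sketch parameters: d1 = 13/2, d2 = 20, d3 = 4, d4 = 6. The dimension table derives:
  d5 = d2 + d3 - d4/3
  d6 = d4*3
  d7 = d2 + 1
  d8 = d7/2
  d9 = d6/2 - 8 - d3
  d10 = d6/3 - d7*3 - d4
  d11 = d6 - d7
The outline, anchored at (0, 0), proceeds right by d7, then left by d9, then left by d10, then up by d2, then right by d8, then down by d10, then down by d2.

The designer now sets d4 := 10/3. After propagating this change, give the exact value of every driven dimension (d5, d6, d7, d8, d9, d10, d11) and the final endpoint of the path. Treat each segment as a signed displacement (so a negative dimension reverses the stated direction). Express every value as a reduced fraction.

d5 = 206/9
d6 = 10
d7 = 21
d8 = 21/2
d9 = -7
d10 = -63
d11 = -11
endpoint = (203/2, 63)

Apply edit: d4 := 10/3
  d5 = d2 + d3 - d4/3 = 206/9
  d6 = d4*3 = 10
  d7 = d2 + 1 = 21
  d8 = d7/2 = 21/2
  d9 = d6/2 - 8 - d3 = -7
  d10 = d6/3 - d7*3 - d4 = -63
  d11 = d6 - d7 = -11
Walk from origin (0, 0):
  seg 1: right by d7 = 21 → (21, 0)
  seg 2: left by d9 = -7 → (28, 0)
  seg 3: left by d10 = -63 → (91, 0)
  seg 4: up by d2 = 20 → (91, 20)
  seg 5: right by d8 = 21/2 → (203/2, 20)
  seg 6: down by d10 = -63 → (203/2, 83)
  seg 7: down by d2 = 20 → (203/2, 63)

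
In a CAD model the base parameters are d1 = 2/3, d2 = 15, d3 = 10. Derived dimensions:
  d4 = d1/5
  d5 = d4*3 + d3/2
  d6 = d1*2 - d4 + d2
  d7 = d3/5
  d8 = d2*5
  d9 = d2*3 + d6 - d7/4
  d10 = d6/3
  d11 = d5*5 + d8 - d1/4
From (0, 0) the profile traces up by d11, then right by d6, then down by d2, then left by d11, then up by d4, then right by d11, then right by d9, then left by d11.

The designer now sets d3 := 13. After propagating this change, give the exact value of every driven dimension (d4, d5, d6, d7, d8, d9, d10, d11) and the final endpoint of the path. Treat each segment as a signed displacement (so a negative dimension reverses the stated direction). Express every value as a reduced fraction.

Apply edit: d3 := 13
  d4 = d1/5 = 2/15
  d5 = d4*3 + d3/2 = 69/10
  d6 = d1*2 - d4 + d2 = 81/5
  d7 = d3/5 = 13/5
  d8 = d2*5 = 75
  d9 = d2*3 + d6 - d7/4 = 1211/20
  d10 = d6/3 = 27/5
  d11 = d5*5 + d8 - d1/4 = 328/3
Walk from origin (0, 0):
  seg 1: up by d11 = 328/3 → (0, 328/3)
  seg 2: right by d6 = 81/5 → (81/5, 328/3)
  seg 3: down by d2 = 15 → (81/5, 283/3)
  seg 4: left by d11 = 328/3 → (-1397/15, 283/3)
  seg 5: up by d4 = 2/15 → (-1397/15, 1417/15)
  seg 6: right by d11 = 328/3 → (81/5, 1417/15)
  seg 7: right by d9 = 1211/20 → (307/4, 1417/15)
  seg 8: left by d11 = 328/3 → (-391/12, 1417/15)

d4 = 2/15
d5 = 69/10
d6 = 81/5
d7 = 13/5
d8 = 75
d9 = 1211/20
d10 = 27/5
d11 = 328/3
endpoint = (-391/12, 1417/15)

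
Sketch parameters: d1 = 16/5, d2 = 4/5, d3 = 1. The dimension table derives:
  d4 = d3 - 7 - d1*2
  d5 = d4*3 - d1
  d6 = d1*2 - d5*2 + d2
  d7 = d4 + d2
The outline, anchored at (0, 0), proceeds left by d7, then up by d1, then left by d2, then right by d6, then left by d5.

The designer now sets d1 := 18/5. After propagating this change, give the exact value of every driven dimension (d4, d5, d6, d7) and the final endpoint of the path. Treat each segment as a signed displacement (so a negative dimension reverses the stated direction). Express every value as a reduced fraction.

d4 = -66/5
d5 = -216/5
d6 = 472/5
d7 = -62/5
endpoint = (746/5, 18/5)

Apply edit: d1 := 18/5
  d4 = d3 - 7 - d1*2 = -66/5
  d5 = d4*3 - d1 = -216/5
  d6 = d1*2 - d5*2 + d2 = 472/5
  d7 = d4 + d2 = -62/5
Walk from origin (0, 0):
  seg 1: left by d7 = -62/5 → (62/5, 0)
  seg 2: up by d1 = 18/5 → (62/5, 18/5)
  seg 3: left by d2 = 4/5 → (58/5, 18/5)
  seg 4: right by d6 = 472/5 → (106, 18/5)
  seg 5: left by d5 = -216/5 → (746/5, 18/5)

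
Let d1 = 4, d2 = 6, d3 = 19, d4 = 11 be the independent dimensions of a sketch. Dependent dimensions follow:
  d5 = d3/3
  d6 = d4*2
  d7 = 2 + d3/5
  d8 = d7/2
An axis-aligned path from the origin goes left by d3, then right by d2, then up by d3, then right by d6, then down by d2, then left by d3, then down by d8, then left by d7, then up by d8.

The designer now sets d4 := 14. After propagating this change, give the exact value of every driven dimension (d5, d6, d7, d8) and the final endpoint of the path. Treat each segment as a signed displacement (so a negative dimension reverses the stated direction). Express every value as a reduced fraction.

d5 = 19/3
d6 = 28
d7 = 29/5
d8 = 29/10
endpoint = (-49/5, 13)

Apply edit: d4 := 14
  d5 = d3/3 = 19/3
  d6 = d4*2 = 28
  d7 = 2 + d3/5 = 29/5
  d8 = d7/2 = 29/10
Walk from origin (0, 0):
  seg 1: left by d3 = 19 → (-19, 0)
  seg 2: right by d2 = 6 → (-13, 0)
  seg 3: up by d3 = 19 → (-13, 19)
  seg 4: right by d6 = 28 → (15, 19)
  seg 5: down by d2 = 6 → (15, 13)
  seg 6: left by d3 = 19 → (-4, 13)
  seg 7: down by d8 = 29/10 → (-4, 101/10)
  seg 8: left by d7 = 29/5 → (-49/5, 101/10)
  seg 9: up by d8 = 29/10 → (-49/5, 13)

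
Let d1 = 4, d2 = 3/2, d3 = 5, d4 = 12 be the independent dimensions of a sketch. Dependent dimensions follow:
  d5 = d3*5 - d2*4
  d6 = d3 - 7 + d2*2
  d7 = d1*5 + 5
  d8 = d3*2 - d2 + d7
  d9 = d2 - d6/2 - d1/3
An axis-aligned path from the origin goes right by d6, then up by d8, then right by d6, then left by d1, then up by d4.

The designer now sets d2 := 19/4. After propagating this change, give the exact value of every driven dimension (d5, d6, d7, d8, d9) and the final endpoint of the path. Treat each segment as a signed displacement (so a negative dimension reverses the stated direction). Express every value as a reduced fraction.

d5 = 6
d6 = 15/2
d7 = 25
d8 = 121/4
d9 = -1/3
endpoint = (11, 169/4)

Apply edit: d2 := 19/4
  d5 = d3*5 - d2*4 = 6
  d6 = d3 - 7 + d2*2 = 15/2
  d7 = d1*5 + 5 = 25
  d8 = d3*2 - d2 + d7 = 121/4
  d9 = d2 - d6/2 - d1/3 = -1/3
Walk from origin (0, 0):
  seg 1: right by d6 = 15/2 → (15/2, 0)
  seg 2: up by d8 = 121/4 → (15/2, 121/4)
  seg 3: right by d6 = 15/2 → (15, 121/4)
  seg 4: left by d1 = 4 → (11, 121/4)
  seg 5: up by d4 = 12 → (11, 169/4)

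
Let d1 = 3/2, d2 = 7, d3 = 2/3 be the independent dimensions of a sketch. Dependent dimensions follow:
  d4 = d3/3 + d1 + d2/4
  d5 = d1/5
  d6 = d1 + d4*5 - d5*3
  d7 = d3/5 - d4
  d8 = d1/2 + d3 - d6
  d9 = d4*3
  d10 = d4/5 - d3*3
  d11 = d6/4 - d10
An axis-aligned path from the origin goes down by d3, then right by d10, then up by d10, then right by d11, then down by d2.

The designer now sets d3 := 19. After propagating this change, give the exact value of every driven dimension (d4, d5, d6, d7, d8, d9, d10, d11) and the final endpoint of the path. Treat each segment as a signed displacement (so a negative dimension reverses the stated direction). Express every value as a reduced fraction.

Apply edit: d3 := 19
  d4 = d3/3 + d1 + d2/4 = 115/12
  d5 = d1/5 = 3/10
  d6 = d1 + d4*5 - d5*3 = 2911/60
  d7 = d3/5 - d4 = -347/60
  d8 = d1/2 + d3 - d6 = -863/30
  d9 = d4*3 = 115/4
  d10 = d4/5 - d3*3 = -661/12
  d11 = d6/4 - d10 = 5377/80
Walk from origin (0, 0):
  seg 1: down by d3 = 19 → (0, -19)
  seg 2: right by d10 = -661/12 → (-661/12, -19)
  seg 3: up by d10 = -661/12 → (-661/12, -889/12)
  seg 4: right by d11 = 5377/80 → (2911/240, -889/12)
  seg 5: down by d2 = 7 → (2911/240, -973/12)

d4 = 115/12
d5 = 3/10
d6 = 2911/60
d7 = -347/60
d8 = -863/30
d9 = 115/4
d10 = -661/12
d11 = 5377/80
endpoint = (2911/240, -973/12)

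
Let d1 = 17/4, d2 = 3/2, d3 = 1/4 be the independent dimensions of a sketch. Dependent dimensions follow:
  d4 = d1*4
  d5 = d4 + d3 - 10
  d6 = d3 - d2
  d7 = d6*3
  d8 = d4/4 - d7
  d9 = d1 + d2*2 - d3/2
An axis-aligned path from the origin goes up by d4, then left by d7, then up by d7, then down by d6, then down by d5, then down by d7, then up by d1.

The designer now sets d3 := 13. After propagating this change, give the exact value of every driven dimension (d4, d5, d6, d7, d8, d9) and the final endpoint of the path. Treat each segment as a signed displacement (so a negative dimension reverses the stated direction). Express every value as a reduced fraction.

d4 = 17
d5 = 20
d6 = 23/2
d7 = 69/2
d8 = -121/4
d9 = 3/4
endpoint = (-69/2, -41/4)

Apply edit: d3 := 13
  d4 = d1*4 = 17
  d5 = d4 + d3 - 10 = 20
  d6 = d3 - d2 = 23/2
  d7 = d6*3 = 69/2
  d8 = d4/4 - d7 = -121/4
  d9 = d1 + d2*2 - d3/2 = 3/4
Walk from origin (0, 0):
  seg 1: up by d4 = 17 → (0, 17)
  seg 2: left by d7 = 69/2 → (-69/2, 17)
  seg 3: up by d7 = 69/2 → (-69/2, 103/2)
  seg 4: down by d6 = 23/2 → (-69/2, 40)
  seg 5: down by d5 = 20 → (-69/2, 20)
  seg 6: down by d7 = 69/2 → (-69/2, -29/2)
  seg 7: up by d1 = 17/4 → (-69/2, -41/4)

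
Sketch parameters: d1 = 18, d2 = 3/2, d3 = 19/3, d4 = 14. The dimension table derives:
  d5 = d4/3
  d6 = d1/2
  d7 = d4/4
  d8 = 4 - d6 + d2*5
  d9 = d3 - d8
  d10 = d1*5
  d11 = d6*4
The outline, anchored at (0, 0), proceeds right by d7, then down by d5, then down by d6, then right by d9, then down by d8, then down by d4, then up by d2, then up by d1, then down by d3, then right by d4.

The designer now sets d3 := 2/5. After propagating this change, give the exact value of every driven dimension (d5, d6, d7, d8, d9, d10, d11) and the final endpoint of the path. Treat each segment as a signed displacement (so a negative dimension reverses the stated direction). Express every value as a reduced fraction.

d5 = 14/3
d6 = 9
d7 = 7/2
d8 = 5/2
d9 = -21/10
d10 = 90
d11 = 36
endpoint = (77/5, -166/15)

Apply edit: d3 := 2/5
  d5 = d4/3 = 14/3
  d6 = d1/2 = 9
  d7 = d4/4 = 7/2
  d8 = 4 - d6 + d2*5 = 5/2
  d9 = d3 - d8 = -21/10
  d10 = d1*5 = 90
  d11 = d6*4 = 36
Walk from origin (0, 0):
  seg 1: right by d7 = 7/2 → (7/2, 0)
  seg 2: down by d5 = 14/3 → (7/2, -14/3)
  seg 3: down by d6 = 9 → (7/2, -41/3)
  seg 4: right by d9 = -21/10 → (7/5, -41/3)
  seg 5: down by d8 = 5/2 → (7/5, -97/6)
  seg 6: down by d4 = 14 → (7/5, -181/6)
  seg 7: up by d2 = 3/2 → (7/5, -86/3)
  seg 8: up by d1 = 18 → (7/5, -32/3)
  seg 9: down by d3 = 2/5 → (7/5, -166/15)
  seg 10: right by d4 = 14 → (77/5, -166/15)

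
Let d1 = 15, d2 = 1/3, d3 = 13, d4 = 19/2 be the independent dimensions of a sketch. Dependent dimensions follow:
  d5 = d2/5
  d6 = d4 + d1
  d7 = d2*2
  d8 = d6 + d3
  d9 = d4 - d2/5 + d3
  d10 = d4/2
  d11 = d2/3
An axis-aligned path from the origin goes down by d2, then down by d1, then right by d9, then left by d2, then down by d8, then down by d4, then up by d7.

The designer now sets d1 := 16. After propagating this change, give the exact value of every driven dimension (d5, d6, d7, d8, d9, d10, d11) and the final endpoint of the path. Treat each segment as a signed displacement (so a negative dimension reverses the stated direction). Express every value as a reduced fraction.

Apply edit: d1 := 16
  d5 = d2/5 = 1/15
  d6 = d4 + d1 = 51/2
  d7 = d2*2 = 2/3
  d8 = d6 + d3 = 77/2
  d9 = d4 - d2/5 + d3 = 673/30
  d10 = d4/2 = 19/4
  d11 = d2/3 = 1/9
Walk from origin (0, 0):
  seg 1: down by d2 = 1/3 → (0, -1/3)
  seg 2: down by d1 = 16 → (0, -49/3)
  seg 3: right by d9 = 673/30 → (673/30, -49/3)
  seg 4: left by d2 = 1/3 → (221/10, -49/3)
  seg 5: down by d8 = 77/2 → (221/10, -329/6)
  seg 6: down by d4 = 19/2 → (221/10, -193/3)
  seg 7: up by d7 = 2/3 → (221/10, -191/3)

d5 = 1/15
d6 = 51/2
d7 = 2/3
d8 = 77/2
d9 = 673/30
d10 = 19/4
d11 = 1/9
endpoint = (221/10, -191/3)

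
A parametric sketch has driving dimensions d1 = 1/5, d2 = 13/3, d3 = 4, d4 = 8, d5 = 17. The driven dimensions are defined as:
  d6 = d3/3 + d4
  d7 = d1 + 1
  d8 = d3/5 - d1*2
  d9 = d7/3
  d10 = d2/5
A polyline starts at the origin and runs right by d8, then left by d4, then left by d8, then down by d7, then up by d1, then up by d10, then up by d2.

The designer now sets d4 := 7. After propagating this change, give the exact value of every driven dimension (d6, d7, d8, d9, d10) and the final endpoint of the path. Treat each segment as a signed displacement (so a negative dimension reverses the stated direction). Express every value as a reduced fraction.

Apply edit: d4 := 7
  d6 = d3/3 + d4 = 25/3
  d7 = d1 + 1 = 6/5
  d8 = d3/5 - d1*2 = 2/5
  d9 = d7/3 = 2/5
  d10 = d2/5 = 13/15
Walk from origin (0, 0):
  seg 1: right by d8 = 2/5 → (2/5, 0)
  seg 2: left by d4 = 7 → (-33/5, 0)
  seg 3: left by d8 = 2/5 → (-7, 0)
  seg 4: down by d7 = 6/5 → (-7, -6/5)
  seg 5: up by d1 = 1/5 → (-7, -1)
  seg 6: up by d10 = 13/15 → (-7, -2/15)
  seg 7: up by d2 = 13/3 → (-7, 21/5)

d6 = 25/3
d7 = 6/5
d8 = 2/5
d9 = 2/5
d10 = 13/15
endpoint = (-7, 21/5)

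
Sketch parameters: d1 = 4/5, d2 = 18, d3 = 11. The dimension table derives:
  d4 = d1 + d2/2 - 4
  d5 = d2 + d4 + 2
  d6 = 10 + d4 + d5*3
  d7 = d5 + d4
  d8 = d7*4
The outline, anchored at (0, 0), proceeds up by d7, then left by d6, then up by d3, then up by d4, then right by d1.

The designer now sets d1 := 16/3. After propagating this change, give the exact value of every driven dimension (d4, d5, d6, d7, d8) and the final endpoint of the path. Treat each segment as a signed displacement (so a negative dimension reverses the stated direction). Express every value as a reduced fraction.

d4 = 31/3
d5 = 91/3
d6 = 334/3
d7 = 122/3
d8 = 488/3
endpoint = (-106, 62)

Apply edit: d1 := 16/3
  d4 = d1 + d2/2 - 4 = 31/3
  d5 = d2 + d4 + 2 = 91/3
  d6 = 10 + d4 + d5*3 = 334/3
  d7 = d5 + d4 = 122/3
  d8 = d7*4 = 488/3
Walk from origin (0, 0):
  seg 1: up by d7 = 122/3 → (0, 122/3)
  seg 2: left by d6 = 334/3 → (-334/3, 122/3)
  seg 3: up by d3 = 11 → (-334/3, 155/3)
  seg 4: up by d4 = 31/3 → (-334/3, 62)
  seg 5: right by d1 = 16/3 → (-106, 62)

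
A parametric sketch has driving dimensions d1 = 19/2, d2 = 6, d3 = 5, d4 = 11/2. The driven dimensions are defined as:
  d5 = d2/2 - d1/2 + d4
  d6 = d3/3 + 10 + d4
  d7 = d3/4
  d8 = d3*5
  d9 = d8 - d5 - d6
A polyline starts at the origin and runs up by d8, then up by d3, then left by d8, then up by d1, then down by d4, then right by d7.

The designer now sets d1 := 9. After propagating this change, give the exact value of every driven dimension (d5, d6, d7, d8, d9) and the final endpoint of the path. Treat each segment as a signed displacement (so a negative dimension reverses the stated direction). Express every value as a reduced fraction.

Apply edit: d1 := 9
  d5 = d2/2 - d1/2 + d4 = 4
  d6 = d3/3 + 10 + d4 = 103/6
  d7 = d3/4 = 5/4
  d8 = d3*5 = 25
  d9 = d8 - d5 - d6 = 23/6
Walk from origin (0, 0):
  seg 1: up by d8 = 25 → (0, 25)
  seg 2: up by d3 = 5 → (0, 30)
  seg 3: left by d8 = 25 → (-25, 30)
  seg 4: up by d1 = 9 → (-25, 39)
  seg 5: down by d4 = 11/2 → (-25, 67/2)
  seg 6: right by d7 = 5/4 → (-95/4, 67/2)

d5 = 4
d6 = 103/6
d7 = 5/4
d8 = 25
d9 = 23/6
endpoint = (-95/4, 67/2)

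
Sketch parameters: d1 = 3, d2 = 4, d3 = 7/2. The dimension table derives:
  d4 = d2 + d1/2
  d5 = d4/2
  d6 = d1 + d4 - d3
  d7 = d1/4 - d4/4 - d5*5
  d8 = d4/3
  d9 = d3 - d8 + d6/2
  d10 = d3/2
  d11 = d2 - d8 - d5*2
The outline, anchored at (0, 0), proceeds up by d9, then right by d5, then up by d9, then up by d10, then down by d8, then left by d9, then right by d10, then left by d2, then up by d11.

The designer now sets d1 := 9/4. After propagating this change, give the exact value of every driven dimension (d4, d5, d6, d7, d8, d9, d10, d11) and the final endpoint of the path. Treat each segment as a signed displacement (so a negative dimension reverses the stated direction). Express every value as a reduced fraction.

Apply edit: d1 := 9/4
  d4 = d2 + d1/2 = 41/8
  d5 = d4/2 = 41/16
  d6 = d1 + d4 - d3 = 31/8
  d7 = d1/4 - d4/4 - d5*5 = -433/32
  d8 = d4/3 = 41/24
  d9 = d3 - d8 + d6/2 = 179/48
  d10 = d3/2 = 7/4
  d11 = d2 - d8 - d5*2 = -17/6
Walk from origin (0, 0):
  seg 1: up by d9 = 179/48 → (0, 179/48)
  seg 2: right by d5 = 41/16 → (41/16, 179/48)
  seg 3: up by d9 = 179/48 → (41/16, 179/24)
  seg 4: up by d10 = 7/4 → (41/16, 221/24)
  seg 5: down by d8 = 41/24 → (41/16, 15/2)
  seg 6: left by d9 = 179/48 → (-7/6, 15/2)
  seg 7: right by d10 = 7/4 → (7/12, 15/2)
  seg 8: left by d2 = 4 → (-41/12, 15/2)
  seg 9: up by d11 = -17/6 → (-41/12, 14/3)

d4 = 41/8
d5 = 41/16
d6 = 31/8
d7 = -433/32
d8 = 41/24
d9 = 179/48
d10 = 7/4
d11 = -17/6
endpoint = (-41/12, 14/3)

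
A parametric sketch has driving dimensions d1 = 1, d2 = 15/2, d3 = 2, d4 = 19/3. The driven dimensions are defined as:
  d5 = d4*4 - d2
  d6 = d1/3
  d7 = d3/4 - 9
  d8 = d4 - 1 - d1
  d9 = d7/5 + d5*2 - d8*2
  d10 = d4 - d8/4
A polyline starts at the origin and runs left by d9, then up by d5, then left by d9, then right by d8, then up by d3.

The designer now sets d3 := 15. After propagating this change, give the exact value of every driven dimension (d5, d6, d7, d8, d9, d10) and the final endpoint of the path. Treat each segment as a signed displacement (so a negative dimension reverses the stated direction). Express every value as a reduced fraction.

Apply edit: d3 := 15
  d5 = d4*4 - d2 = 107/6
  d6 = d1/3 = 1/3
  d7 = d3/4 - 9 = -21/4
  d8 = d4 - 1 - d1 = 13/3
  d9 = d7/5 + d5*2 - d8*2 = 519/20
  d10 = d4 - d8/4 = 21/4
Walk from origin (0, 0):
  seg 1: left by d9 = 519/20 → (-519/20, 0)
  seg 2: up by d5 = 107/6 → (-519/20, 107/6)
  seg 3: left by d9 = 519/20 → (-519/10, 107/6)
  seg 4: right by d8 = 13/3 → (-1427/30, 107/6)
  seg 5: up by d3 = 15 → (-1427/30, 197/6)

d5 = 107/6
d6 = 1/3
d7 = -21/4
d8 = 13/3
d9 = 519/20
d10 = 21/4
endpoint = (-1427/30, 197/6)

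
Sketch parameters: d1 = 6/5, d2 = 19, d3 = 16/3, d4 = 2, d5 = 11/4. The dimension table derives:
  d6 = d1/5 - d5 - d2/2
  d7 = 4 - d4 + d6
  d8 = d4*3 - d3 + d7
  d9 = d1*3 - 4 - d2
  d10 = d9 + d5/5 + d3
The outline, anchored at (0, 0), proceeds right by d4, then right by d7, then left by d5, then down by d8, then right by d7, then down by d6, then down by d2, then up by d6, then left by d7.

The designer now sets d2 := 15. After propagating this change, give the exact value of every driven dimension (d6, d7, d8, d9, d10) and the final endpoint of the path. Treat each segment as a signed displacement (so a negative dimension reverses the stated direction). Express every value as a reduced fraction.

d6 = -1001/100
d7 = -801/100
d8 = -2203/300
d9 = -77/5
d10 = -571/60
endpoint = (-219/25, -2297/300)

Apply edit: d2 := 15
  d6 = d1/5 - d5 - d2/2 = -1001/100
  d7 = 4 - d4 + d6 = -801/100
  d8 = d4*3 - d3 + d7 = -2203/300
  d9 = d1*3 - 4 - d2 = -77/5
  d10 = d9 + d5/5 + d3 = -571/60
Walk from origin (0, 0):
  seg 1: right by d4 = 2 → (2, 0)
  seg 2: right by d7 = -801/100 → (-601/100, 0)
  seg 3: left by d5 = 11/4 → (-219/25, 0)
  seg 4: down by d8 = -2203/300 → (-219/25, 2203/300)
  seg 5: right by d7 = -801/100 → (-1677/100, 2203/300)
  seg 6: down by d6 = -1001/100 → (-1677/100, 2603/150)
  seg 7: down by d2 = 15 → (-1677/100, 353/150)
  seg 8: up by d6 = -1001/100 → (-1677/100, -2297/300)
  seg 9: left by d7 = -801/100 → (-219/25, -2297/300)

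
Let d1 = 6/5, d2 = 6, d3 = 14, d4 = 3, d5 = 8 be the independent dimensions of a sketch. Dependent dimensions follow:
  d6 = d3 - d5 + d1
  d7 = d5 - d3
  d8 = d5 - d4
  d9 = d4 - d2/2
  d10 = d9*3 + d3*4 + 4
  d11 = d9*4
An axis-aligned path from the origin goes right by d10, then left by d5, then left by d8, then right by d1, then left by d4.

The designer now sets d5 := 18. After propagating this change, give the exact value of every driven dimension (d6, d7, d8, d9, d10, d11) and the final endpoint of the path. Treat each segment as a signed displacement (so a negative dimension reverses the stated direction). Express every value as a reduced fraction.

d6 = -14/5
d7 = 4
d8 = 15
d9 = 0
d10 = 60
d11 = 0
endpoint = (126/5, 0)

Apply edit: d5 := 18
  d6 = d3 - d5 + d1 = -14/5
  d7 = d5 - d3 = 4
  d8 = d5 - d4 = 15
  d9 = d4 - d2/2 = 0
  d10 = d9*3 + d3*4 + 4 = 60
  d11 = d9*4 = 0
Walk from origin (0, 0):
  seg 1: right by d10 = 60 → (60, 0)
  seg 2: left by d5 = 18 → (42, 0)
  seg 3: left by d8 = 15 → (27, 0)
  seg 4: right by d1 = 6/5 → (141/5, 0)
  seg 5: left by d4 = 3 → (126/5, 0)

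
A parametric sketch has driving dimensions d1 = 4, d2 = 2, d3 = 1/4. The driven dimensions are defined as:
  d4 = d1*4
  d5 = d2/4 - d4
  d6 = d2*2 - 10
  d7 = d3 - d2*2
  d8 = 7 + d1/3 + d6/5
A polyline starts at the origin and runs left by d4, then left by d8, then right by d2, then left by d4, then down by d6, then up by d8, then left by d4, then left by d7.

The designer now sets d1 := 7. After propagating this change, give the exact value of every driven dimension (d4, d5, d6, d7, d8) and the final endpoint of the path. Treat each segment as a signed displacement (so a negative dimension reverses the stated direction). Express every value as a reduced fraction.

Apply edit: d1 := 7
  d4 = d1*4 = 28
  d5 = d2/4 - d4 = -55/2
  d6 = d2*2 - 10 = -6
  d7 = d3 - d2*2 = -15/4
  d8 = 7 + d1/3 + d6/5 = 122/15
Walk from origin (0, 0):
  seg 1: left by d4 = 28 → (-28, 0)
  seg 2: left by d8 = 122/15 → (-542/15, 0)
  seg 3: right by d2 = 2 → (-512/15, 0)
  seg 4: left by d4 = 28 → (-932/15, 0)
  seg 5: down by d6 = -6 → (-932/15, 6)
  seg 6: up by d8 = 122/15 → (-932/15, 212/15)
  seg 7: left by d4 = 28 → (-1352/15, 212/15)
  seg 8: left by d7 = -15/4 → (-5183/60, 212/15)

d4 = 28
d5 = -55/2
d6 = -6
d7 = -15/4
d8 = 122/15
endpoint = (-5183/60, 212/15)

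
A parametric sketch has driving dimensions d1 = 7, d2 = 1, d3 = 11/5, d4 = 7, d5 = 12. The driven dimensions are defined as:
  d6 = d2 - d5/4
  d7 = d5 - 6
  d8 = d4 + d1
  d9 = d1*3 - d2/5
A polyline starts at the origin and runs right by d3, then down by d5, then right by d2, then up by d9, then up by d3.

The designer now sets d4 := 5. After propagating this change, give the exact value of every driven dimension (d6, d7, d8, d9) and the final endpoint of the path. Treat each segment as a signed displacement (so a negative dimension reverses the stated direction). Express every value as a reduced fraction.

d6 = -2
d7 = 6
d8 = 12
d9 = 104/5
endpoint = (16/5, 11)

Apply edit: d4 := 5
  d6 = d2 - d5/4 = -2
  d7 = d5 - 6 = 6
  d8 = d4 + d1 = 12
  d9 = d1*3 - d2/5 = 104/5
Walk from origin (0, 0):
  seg 1: right by d3 = 11/5 → (11/5, 0)
  seg 2: down by d5 = 12 → (11/5, -12)
  seg 3: right by d2 = 1 → (16/5, -12)
  seg 4: up by d9 = 104/5 → (16/5, 44/5)
  seg 5: up by d3 = 11/5 → (16/5, 11)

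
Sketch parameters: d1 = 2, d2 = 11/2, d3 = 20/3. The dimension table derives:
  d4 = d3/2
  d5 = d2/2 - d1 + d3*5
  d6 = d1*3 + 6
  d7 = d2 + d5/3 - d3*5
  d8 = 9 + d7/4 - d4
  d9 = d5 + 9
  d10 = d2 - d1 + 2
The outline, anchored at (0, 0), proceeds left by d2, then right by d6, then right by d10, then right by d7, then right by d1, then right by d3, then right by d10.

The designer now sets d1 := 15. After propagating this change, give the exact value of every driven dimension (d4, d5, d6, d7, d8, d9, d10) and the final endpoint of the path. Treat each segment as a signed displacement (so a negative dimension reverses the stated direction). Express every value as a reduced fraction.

Apply edit: d1 := 15
  d4 = d3/2 = 10/3
  d5 = d2/2 - d1 + d3*5 = 253/12
  d6 = d1*3 + 6 = 51
  d7 = d2 + d5/3 - d3*5 = -749/36
  d8 = 9 + d7/4 - d4 = 67/144
  d9 = d5 + 9 = 361/12
  d10 = d2 - d1 + 2 = -15/2
Walk from origin (0, 0):
  seg 1: left by d2 = 11/2 → (-11/2, 0)
  seg 2: right by d6 = 51 → (91/2, 0)
  seg 3: right by d10 = -15/2 → (38, 0)
  seg 4: right by d7 = -749/36 → (619/36, 0)
  seg 5: right by d1 = 15 → (1159/36, 0)
  seg 6: right by d3 = 20/3 → (1399/36, 0)
  seg 7: right by d10 = -15/2 → (1129/36, 0)

d4 = 10/3
d5 = 253/12
d6 = 51
d7 = -749/36
d8 = 67/144
d9 = 361/12
d10 = -15/2
endpoint = (1129/36, 0)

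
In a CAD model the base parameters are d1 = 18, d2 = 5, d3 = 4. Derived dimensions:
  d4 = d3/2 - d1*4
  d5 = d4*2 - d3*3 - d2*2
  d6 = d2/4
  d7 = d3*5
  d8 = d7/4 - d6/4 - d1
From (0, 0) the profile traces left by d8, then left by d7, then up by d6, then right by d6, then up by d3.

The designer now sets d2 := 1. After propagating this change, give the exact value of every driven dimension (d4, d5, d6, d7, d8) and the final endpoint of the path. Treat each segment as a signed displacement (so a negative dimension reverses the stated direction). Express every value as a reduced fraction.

Apply edit: d2 := 1
  d4 = d3/2 - d1*4 = -70
  d5 = d4*2 - d3*3 - d2*2 = -154
  d6 = d2/4 = 1/4
  d7 = d3*5 = 20
  d8 = d7/4 - d6/4 - d1 = -209/16
Walk from origin (0, 0):
  seg 1: left by d8 = -209/16 → (209/16, 0)
  seg 2: left by d7 = 20 → (-111/16, 0)
  seg 3: up by d6 = 1/4 → (-111/16, 1/4)
  seg 4: right by d6 = 1/4 → (-107/16, 1/4)
  seg 5: up by d3 = 4 → (-107/16, 17/4)

d4 = -70
d5 = -154
d6 = 1/4
d7 = 20
d8 = -209/16
endpoint = (-107/16, 17/4)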